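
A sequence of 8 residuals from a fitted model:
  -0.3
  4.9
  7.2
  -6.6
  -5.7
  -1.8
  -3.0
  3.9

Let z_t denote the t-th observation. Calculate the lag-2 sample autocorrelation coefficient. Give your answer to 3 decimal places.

-0.306

Mean z̄ = (-0.3 + 4.9 + 7.2 − 6.6 − 5.7 − 1.8 − 3.0 + 3.9)/8 = -0.1750
Deviations from mean: -0.1250, 5.0750, 7.3750, -6.4250, -5.5250, -1.6250, -2.8250, 4.0750
Σ(z_t−z̄)(z_{t+2}−z̄) = (-0.9219) + (-32.6069) + (-40.7469) + (10.4406) + (15.6081) + (-6.6219) = -54.8488
Denominator Σ(z_t−z̄)² = 179.1950
r_2 = -54.8488 / 179.1950 = -0.306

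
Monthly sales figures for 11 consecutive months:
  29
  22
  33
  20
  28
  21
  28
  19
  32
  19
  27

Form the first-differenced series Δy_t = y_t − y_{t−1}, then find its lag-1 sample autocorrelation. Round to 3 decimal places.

-0.897

First differences Δy: -7, 11, -13, 8, -7, 7, -9, 13, -13, 8
Mean of differences = -0.2000
Numerator Σ(Δy_t−Δȳ)(Δy_{t+1}−Δȳ) = -882.6400
Denominator Σ(Δy_t−Δȳ)² = 983.6000
r_1(Δy) = -882.6400 / 983.6000 = -0.897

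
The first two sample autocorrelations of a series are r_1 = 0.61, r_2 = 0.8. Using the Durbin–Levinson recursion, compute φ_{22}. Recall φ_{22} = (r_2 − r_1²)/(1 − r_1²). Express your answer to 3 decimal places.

φ_{22} = (r_2 − r_1²) / (1 − r_1²)
r_1² = (0.61)² = 0.3721
Numerator = 0.8 − 0.3721 = 0.4279; denominator = 1 − 0.3721 = 0.6279
φ_{22} = 0.4279 / 0.6279 = 0.681

0.681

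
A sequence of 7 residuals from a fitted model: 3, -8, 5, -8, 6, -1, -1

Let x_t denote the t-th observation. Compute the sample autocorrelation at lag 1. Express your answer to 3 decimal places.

Mean x̄ = (3 − 8 + 5 − 8 + 6 − 1 − 1)/7 = -0.5714
Deviations from mean: 3.5714, -7.4286, 5.5714, -7.4286, 6.5714, -0.4286, -0.4286
Σ(x_t−x̄)(x_{t+1}−x̄) = (-26.5306) + (-41.3878) + (-41.3878) + (-48.8163) + (-2.8163) + (0.1837) = -160.7551
Denominator Σ(x_t−x̄)² = 197.7143
r_1 = -160.7551 / 197.7143 = -0.813

-0.813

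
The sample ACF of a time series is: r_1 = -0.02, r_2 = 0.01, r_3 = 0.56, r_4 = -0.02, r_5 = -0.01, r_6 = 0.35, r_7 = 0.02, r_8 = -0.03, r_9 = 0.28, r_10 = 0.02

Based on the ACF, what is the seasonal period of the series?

3

The largest autocorrelation is r_3 = 0.56, with weaker echoes at lags 6 (0.35) and 9 (0.28); the remaining lags stay at or below 0.02.
The dominant spike at lag 3 indicates a seasonal period of 3.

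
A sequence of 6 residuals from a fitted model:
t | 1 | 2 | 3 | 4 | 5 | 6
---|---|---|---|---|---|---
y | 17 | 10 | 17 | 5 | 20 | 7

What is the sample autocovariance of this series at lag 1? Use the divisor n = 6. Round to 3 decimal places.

Mean ȳ = (17 + 10 + 17 + 5 + 20 + 7)/6 = 12.6667
Deviations: 4.3333, -2.6667, 4.3333, -7.6667, 7.3333, -5.6667
Σ_{t=1}^{5}(y_t−ȳ)(y_{t+1}−ȳ) = -154.1111
γ_1 = -154.1111 / 6 = -25.685

-25.685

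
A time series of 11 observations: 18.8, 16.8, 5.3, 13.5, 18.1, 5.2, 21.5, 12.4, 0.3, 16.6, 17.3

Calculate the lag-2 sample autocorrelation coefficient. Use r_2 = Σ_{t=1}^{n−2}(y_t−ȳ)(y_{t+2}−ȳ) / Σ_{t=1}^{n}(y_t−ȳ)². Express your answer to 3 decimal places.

Mean ȳ = (18.8 + 16.8 + 5.3 + 13.5 + 18.1 + 5.2 + 21.5 + 12.4 + 0.3 + 16.6 + 17.3)/11 = 13.2545
Numerator Σ_{t=1}^{9}(y_t−ȳ)(y_{t+2}−ȳ) = -199.0078
Denominator Σ(y_t−ȳ)² = 459.1073
r_2 = -199.0078 / 459.1073 = -0.433

-0.433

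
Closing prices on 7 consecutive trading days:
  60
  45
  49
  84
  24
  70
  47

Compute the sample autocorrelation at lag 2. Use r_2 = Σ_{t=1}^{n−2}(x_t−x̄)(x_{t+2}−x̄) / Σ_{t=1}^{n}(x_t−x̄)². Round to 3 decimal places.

0.241

Mean x̄ = (60 + 45 + 49 + 84 + 24 + 70 + 47)/7 = 54.1429
Deviations from mean: 5.8571, -9.1429, -5.1429, 29.8571, -30.1429, 15.8571, -7.1429
Numerator Σ_{t=1}^{5}(x_t−x̄)(x_{t+2}−x̄) = 540.6735
Denominator Σ(x_t−x̄)² = 2246.8571
r_2 = 540.6735 / 2246.8571 = 0.241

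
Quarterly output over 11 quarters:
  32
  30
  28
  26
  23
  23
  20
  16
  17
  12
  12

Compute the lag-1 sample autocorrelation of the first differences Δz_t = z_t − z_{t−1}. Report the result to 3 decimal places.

-0.719

First differences Δz: -2, -2, -2, -3, 0, -3, -4, 1, -5, 0
Mean of differences = -2.0000
Numerator Σ(Δz_t−Δz̄)(Δz_{t+1}−Δz̄) = -23.0000
Denominator Σ(Δz_t−Δz̄)² = 32.0000
r_1(Δz) = -23.0000 / 32.0000 = -0.719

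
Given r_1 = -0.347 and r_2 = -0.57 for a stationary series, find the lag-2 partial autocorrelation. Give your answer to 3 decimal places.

φ_{22} = (r_2 − r_1²) / (1 − r_1²)
r_1² = (-0.347)² = 0.120409
Numerator = -0.57 − 0.1204 = -0.6904; denominator = 1 − 0.1204 = 0.8796
φ_{22} = -0.6904 / 0.8796 = -0.785

-0.785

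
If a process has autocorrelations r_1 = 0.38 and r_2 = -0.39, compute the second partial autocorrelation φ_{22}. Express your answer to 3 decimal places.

-0.625

φ_{22} = (r_2 − r_1²) / (1 − r_1²)
r_1² = (0.38)² = 0.1444
Numerator = -0.39 − 0.1444 = -0.5344; denominator = 1 − 0.1444 = 0.8556
φ_{22} = -0.5344 / 0.8556 = -0.625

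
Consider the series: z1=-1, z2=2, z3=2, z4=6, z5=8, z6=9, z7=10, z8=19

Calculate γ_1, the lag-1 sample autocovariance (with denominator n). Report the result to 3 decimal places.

Mean z̄ = (-1 + 2 + 2 + 6 + 8 + 9 + 10 + 19)/8 = 6.8750
Deviations: -7.8750, -4.8750, -4.8750, -0.8750, 1.1250, 2.1250, 3.1250, 12.1250
Σ_{t=1}^{7}(z_t−z̄)(z_{t+1}−z̄) = 112.3594
γ_1 = 112.3594 / 8 = 14.045

14.045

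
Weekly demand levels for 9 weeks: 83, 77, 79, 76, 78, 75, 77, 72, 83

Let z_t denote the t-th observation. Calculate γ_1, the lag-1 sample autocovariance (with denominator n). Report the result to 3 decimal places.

Mean z̄ = (83 + 77 + 79 + 76 + 78 + 75 + 77 + 72 + 83)/9 = 77.7778
Σ_{t=1}^{8}(z_t−z̄)(z_{t+1}−z̄) = -31.7160
γ_1 = -31.7160 / 9 = -3.524

-3.524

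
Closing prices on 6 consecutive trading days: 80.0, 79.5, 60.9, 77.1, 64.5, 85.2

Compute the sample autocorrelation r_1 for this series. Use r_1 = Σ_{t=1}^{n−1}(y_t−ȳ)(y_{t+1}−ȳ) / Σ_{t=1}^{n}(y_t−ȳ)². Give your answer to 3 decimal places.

Mean ȳ = (80.0 + 79.5 + 60.9 + 77.1 + 64.5 + 85.2)/6 = 74.5333
Deviations from mean: 5.4667, 4.9667, -13.6333, 2.5667, -10.0333, 10.6667
Σ(y_t−ȳ)(y_{t+1}−ȳ) = (27.1511) + (-67.7122) + (-34.9922) + (-25.7522) + (-107.0222) = -208.3278
Denominator Σ(y_t−ȳ)² = 461.4533
r_1 = -208.3278 / 461.4533 = -0.451

-0.451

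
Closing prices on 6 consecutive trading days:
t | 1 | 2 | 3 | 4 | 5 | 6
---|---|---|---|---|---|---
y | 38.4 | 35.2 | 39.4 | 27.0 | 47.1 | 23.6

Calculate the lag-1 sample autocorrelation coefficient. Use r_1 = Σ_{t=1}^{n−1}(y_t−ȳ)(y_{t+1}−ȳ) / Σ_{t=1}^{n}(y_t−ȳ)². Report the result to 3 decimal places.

-0.726

Mean ȳ = (38.4 + 35.2 + 39.4 + 27.0 + 47.1 + 23.6)/6 = 35.1167
Deviations from mean: 3.2833, 0.0833, 4.2833, -8.1167, 11.9833, -11.5167
Σ(y_t−ȳ)(y_{t+1}−ȳ) = (0.2736) + (0.3569) + (-34.7664) + (-97.2647) + (-138.0081) = -269.4086
Denominator Σ(y_t−ȳ)² = 371.2483
r_1 = -269.4086 / 371.2483 = -0.726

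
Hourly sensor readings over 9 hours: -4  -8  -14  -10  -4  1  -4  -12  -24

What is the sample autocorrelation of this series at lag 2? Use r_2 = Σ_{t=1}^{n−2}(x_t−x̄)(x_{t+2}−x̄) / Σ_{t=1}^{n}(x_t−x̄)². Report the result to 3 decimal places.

Mean x̄ = (-4 − 8 − 14 − 10 − 4 + 1 − 4 − 12 − 24)/9 = -8.7778
Σ(x_t−x̄)(x_{t+2}−x̄) = (-24.9506) + (-0.9506) + (-24.9506) + (-11.9506) + (22.8272) + (-31.5062) + (-72.7284) = -144.2099
Denominator Σ(x_t−x̄)² = 435.5556
r_2 = -144.2099 / 435.5556 = -0.331

-0.331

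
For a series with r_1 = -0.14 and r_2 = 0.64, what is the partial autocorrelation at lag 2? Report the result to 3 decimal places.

φ_{22} = (r_2 − r_1²) / (1 − r_1²)
r_1² = (-0.14)² = 0.0196
Numerator = 0.64 − 0.0196 = 0.6204; denominator = 1 − 0.0196 = 0.9804
φ_{22} = 0.6204 / 0.9804 = 0.633

0.633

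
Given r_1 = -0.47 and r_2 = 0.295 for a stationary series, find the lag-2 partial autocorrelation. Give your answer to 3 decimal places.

φ_{22} = (r_2 − r_1²) / (1 − r_1²)
r_1² = (-0.47)² = 0.2209
Numerator = 0.295 − 0.2209 = 0.0741; denominator = 1 − 0.2209 = 0.7791
φ_{22} = 0.0741 / 0.7791 = 0.095

0.095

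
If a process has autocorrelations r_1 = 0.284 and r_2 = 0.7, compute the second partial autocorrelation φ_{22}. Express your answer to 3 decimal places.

φ_{22} = (r_2 − r_1²) / (1 − r_1²)
r_1² = (0.284)² = 0.080656
Numerator = 0.7 − 0.0807 = 0.6193; denominator = 1 − 0.0807 = 0.9193
φ_{22} = 0.6193 / 0.9193 = 0.674

0.674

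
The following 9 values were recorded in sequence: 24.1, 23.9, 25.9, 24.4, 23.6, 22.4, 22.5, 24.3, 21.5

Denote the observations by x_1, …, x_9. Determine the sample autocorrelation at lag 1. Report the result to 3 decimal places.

0.124

Mean x̄ = (24.1 + 23.9 + 25.9 + 24.4 + 23.6 + 22.4 + 22.5 + 24.3 + 21.5)/9 = 23.6222
Numerator Σ_{t=1}^{8}(x_t−x̄)(x_{t+1}−x̄) = 1.7195
Denominator Σ(x_t−x̄)² = 13.8156
r_1 = 1.7195 / 13.8156 = 0.124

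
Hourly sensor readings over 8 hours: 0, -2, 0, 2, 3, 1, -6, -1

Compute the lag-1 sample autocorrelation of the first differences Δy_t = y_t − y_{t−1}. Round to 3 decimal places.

First differences Δy: -2, 2, 2, 1, -2, -7, 5
Mean of differences = -0.1429
Numerator Σ(Δy_t−Δȳ)(Δy_{t+1}−Δȳ) = -21.5918
Denominator Σ(Δy_t−Δȳ)² = 90.8571
r_1(Δy) = -21.5918 / 90.8571 = -0.238

-0.238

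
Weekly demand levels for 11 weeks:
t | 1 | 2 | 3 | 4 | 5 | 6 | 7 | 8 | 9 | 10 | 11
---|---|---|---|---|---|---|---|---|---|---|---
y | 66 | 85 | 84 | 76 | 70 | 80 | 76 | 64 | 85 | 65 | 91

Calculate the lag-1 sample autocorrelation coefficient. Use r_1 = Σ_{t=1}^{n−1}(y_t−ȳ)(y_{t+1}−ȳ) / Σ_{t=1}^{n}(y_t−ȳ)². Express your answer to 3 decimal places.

Mean ȳ = (66 + 85 + 84 + 76 + 70 + 80 + 76 + 64 + 85 + 65 + 91)/11 = 76.5455
Numerator Σ_{t=1}^{10}(y_t−ȳ)(y_{t+1}−ȳ) = -414.8430
Denominator Σ(y_t−ȳ)² = 864.7273
r_1 = -414.8430 / 864.7273 = -0.480

-0.480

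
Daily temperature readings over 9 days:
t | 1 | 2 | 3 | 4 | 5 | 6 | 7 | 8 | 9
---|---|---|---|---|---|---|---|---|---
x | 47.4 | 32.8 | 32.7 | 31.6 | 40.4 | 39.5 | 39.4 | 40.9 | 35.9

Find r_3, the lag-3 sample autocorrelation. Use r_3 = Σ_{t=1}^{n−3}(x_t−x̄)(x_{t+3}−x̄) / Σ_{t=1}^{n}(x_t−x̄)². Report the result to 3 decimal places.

Mean x̄ = (47.4 + 32.8 + 32.7 + 31.6 + 40.4 + 39.5 + 39.4 + 40.9 + 35.9)/9 = 37.8444
Σ(x_t−x̄)(x_{t+3}−x̄) = (-59.6691) + (-12.8914) + (-8.5169) + (-9.7136) + (7.8086) + (-3.2191) = -86.2015
Denominator Σ(x_t−x̄)² = 207.0222
r_3 = -86.2015 / 207.0222 = -0.416

-0.416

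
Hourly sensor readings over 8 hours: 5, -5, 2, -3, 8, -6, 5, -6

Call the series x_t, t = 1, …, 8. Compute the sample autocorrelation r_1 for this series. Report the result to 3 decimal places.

-0.772

Mean x̄ = (5 − 5 + 2 − 3 + 8 − 6 + 5 − 6)/8 = 0.0000
Deviations from mean: 5.0000, -5.0000, 2.0000, -3.0000, 8.0000, -6.0000, 5.0000, -6.0000
Σ(x_t−x̄)(x_{t+1}−x̄) = (-25.0000) + (-10.0000) + (-6.0000) + (-24.0000) + (-48.0000) + (-30.0000) + (-30.0000) = -173.0000
Denominator Σ(x_t−x̄)² = 224.0000
r_1 = -173.0000 / 224.0000 = -0.772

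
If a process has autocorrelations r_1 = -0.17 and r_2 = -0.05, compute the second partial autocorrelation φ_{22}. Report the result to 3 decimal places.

φ_{22} = (r_2 − r_1²) / (1 − r_1²)
r_1² = (-0.17)² = 0.0289
Numerator = -0.05 − 0.0289 = -0.0789; denominator = 1 − 0.0289 = 0.9711
φ_{22} = -0.0789 / 0.9711 = -0.081

-0.081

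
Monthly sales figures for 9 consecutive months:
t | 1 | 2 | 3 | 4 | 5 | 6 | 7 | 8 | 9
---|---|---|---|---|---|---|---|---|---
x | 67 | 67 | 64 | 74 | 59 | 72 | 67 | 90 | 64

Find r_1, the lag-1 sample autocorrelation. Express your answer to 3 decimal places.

-0.389

Mean x̄ = (67 + 67 + 64 + 74 + 59 + 72 + 67 + 90 + 64)/9 = 69.3333
Numerator Σ_{t=1}^{8}(x_t−x̄)(x_{t+1}−x̄) = -247.4444
Denominator Σ(x_t−x̄)² = 636.0000
r_1 = -247.4444 / 636.0000 = -0.389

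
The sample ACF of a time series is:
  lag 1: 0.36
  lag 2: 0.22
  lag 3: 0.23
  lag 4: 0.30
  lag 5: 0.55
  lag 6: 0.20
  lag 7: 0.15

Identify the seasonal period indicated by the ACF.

The largest autocorrelation is r_5 = 0.55; the remaining lags stay at or below 0.36. The elevated value at lag 1 (0.36), dropping to 0.22 at lag 2, reflects decaying short-term dependence rather than seasonality.
The dominant spike at lag 5 indicates a seasonal period of 5.

5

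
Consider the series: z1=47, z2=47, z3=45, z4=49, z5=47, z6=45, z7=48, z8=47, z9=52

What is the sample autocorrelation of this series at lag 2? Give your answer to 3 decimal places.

0.029

Mean z̄ = (47 + 47 + 45 + 49 + 47 + 45 + 48 + 47 + 52)/9 = 47.4444
Numerator Σ_{t=1}^{7}(z_t−z̄)(z_{t+2}−z̄) = 1.0494
Denominator Σ(z_t−z̄)² = 36.2222
r_2 = 1.0494 / 36.2222 = 0.029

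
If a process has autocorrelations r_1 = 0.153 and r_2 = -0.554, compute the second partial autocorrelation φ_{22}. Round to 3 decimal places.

-0.591

φ_{22} = (r_2 − r_1²) / (1 − r_1²)
r_1² = (0.153)² = 0.023409
Numerator = -0.554 − 0.0234 = -0.5774; denominator = 1 − 0.0234 = 0.9766
φ_{22} = -0.5774 / 0.9766 = -0.591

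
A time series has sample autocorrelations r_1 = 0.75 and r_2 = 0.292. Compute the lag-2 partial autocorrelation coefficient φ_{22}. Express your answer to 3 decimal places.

-0.618

φ_{22} = (r_2 − r_1²) / (1 − r_1²)
r_1² = (0.75)² = 0.5625
Numerator = 0.292 − 0.5625 = -0.2705; denominator = 1 − 0.5625 = 0.4375
φ_{22} = -0.2705 / 0.4375 = -0.618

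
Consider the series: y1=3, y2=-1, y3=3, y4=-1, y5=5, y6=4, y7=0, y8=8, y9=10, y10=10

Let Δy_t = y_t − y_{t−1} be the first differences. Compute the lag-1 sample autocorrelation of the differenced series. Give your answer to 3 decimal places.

First differences Δy: -4, 4, -4, 6, -1, -4, 8, 2, 0
Mean of differences = 0.7778
Numerator Σ(Δy_t−Δȳ)(Δy_{t+1}−Δȳ) = -83.1605
Denominator Σ(Δy_t−Δȳ)² = 163.5556
r_1(Δy) = -83.1605 / 163.5556 = -0.508

-0.508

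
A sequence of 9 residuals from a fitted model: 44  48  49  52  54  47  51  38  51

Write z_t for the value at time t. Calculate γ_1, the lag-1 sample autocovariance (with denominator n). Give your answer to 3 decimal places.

Mean z̄ = (44 + 48 + 49 + 52 + 54 + 47 + 51 + 38 + 51)/9 = 48.2222
Σ_{t=1}^{8}(z_t−z̄)(z_{t+1}−z̄) = -41.7160
γ_1 = -41.7160 / 9 = -4.635

-4.635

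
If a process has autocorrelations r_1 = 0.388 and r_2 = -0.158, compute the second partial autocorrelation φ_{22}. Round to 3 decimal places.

φ_{22} = (r_2 − r_1²) / (1 − r_1²)
r_1² = (0.388)² = 0.150544
Numerator = -0.158 − 0.1505 = -0.3085; denominator = 1 − 0.1505 = 0.8495
φ_{22} = -0.3085 / 0.8495 = -0.363

-0.363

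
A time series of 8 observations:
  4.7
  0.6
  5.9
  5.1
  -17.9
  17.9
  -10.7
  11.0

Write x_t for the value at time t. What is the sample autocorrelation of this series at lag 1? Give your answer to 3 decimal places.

Mean x̄ = (4.7 + 0.6 + 5.9 + 5.1 − 17.9 + 17.9 − 10.7 + 11.0)/8 = 2.0750
Σ(x_t−x̄)(x_{t+1}−x̄) = (-3.8719) + (-5.6419) + (11.5706) + (-60.4244) + (-316.1044) + (-202.1644) + (-114.0169) = -690.6531
Denominator Σ(x_t−x̄)² = 925.1350
r_1 = -690.6531 / 925.1350 = -0.747

-0.747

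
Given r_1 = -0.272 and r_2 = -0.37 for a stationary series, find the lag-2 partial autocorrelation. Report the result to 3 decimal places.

-0.479

φ_{22} = (r_2 − r_1²) / (1 − r_1²)
r_1² = (-0.272)² = 0.073984
Numerator = -0.37 − 0.0740 = -0.4440; denominator = 1 − 0.0740 = 0.9260
φ_{22} = -0.4440 / 0.9260 = -0.479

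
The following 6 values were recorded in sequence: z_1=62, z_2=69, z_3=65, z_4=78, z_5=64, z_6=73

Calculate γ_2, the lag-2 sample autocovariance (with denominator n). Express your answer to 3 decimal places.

14.333

Mean z̄ = (62 + 69 + 65 + 78 + 64 + 73)/6 = 68.5000
Deviations: -6.5000, 0.5000, -3.5000, 9.5000, -4.5000, 4.5000
Σ_{t=1}^{4}(z_t−z̄)(z_{t+2}−z̄) = 86.0000
γ_2 = 86.0000 / 6 = 14.333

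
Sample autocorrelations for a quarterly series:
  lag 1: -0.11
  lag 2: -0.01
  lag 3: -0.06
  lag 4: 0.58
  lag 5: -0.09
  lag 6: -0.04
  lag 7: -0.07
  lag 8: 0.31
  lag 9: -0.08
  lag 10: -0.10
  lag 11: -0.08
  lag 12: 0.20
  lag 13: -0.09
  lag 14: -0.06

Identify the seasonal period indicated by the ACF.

The largest autocorrelation is r_4 = 0.58, with weaker echoes at lags 8 (0.31) and 12 (0.20); the remaining lags stay at or below -0.01.
The dominant spike at lag 4 indicates a seasonal period of 4.

4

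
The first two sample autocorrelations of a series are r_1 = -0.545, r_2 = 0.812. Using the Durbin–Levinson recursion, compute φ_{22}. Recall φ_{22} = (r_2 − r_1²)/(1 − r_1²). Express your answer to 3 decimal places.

φ_{22} = (r_2 − r_1²) / (1 − r_1²)
r_1² = (-0.545)² = 0.297025
Numerator = 0.812 − 0.2970 = 0.5150; denominator = 1 − 0.2970 = 0.7030
φ_{22} = 0.5150 / 0.7030 = 0.733

0.733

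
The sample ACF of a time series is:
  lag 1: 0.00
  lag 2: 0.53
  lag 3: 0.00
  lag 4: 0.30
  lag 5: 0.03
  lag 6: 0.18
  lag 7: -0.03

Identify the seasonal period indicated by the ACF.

The largest autocorrelation is r_2 = 0.53, with weaker echoes at lags 4 (0.30) and 6 (0.18); the remaining lags stay at or below 0.03.
The dominant spike at lag 2 indicates a seasonal period of 2.

2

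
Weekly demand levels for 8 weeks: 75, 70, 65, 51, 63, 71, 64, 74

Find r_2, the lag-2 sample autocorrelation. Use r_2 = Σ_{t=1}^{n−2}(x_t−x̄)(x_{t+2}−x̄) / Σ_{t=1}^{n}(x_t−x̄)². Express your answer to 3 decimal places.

Mean x̄ = (75 + 70 + 65 + 51 + 63 + 71 + 64 + 74)/8 = 66.6250
Deviations from mean: 8.3750, 3.3750, -1.6250, -15.6250, -3.6250, 4.3750, -2.6250, 7.3750
Σ(x_t−x̄)(x_{t+2}−x̄) = (-13.6094) + (-52.7344) + (5.8906) + (-68.3594) + (9.5156) + (32.2656) = -87.0313
Denominator Σ(x_t−x̄)² = 421.8750
r_2 = -87.0313 / 421.8750 = -0.206

-0.206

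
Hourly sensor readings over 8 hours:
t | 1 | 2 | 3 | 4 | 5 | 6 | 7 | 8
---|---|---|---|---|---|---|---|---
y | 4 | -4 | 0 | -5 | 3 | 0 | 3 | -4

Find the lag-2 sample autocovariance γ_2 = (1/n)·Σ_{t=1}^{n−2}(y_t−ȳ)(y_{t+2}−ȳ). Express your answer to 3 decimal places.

3.496

Mean ȳ = (4 − 4 + 0 − 5 + 3 + 0 + 3 − 4)/8 = -0.3750
Σ_{t=1}^{6}(y_t−ȳ)(y_{t+2}−ȳ) = 27.9688
γ_2 = 27.9688 / 8 = 3.496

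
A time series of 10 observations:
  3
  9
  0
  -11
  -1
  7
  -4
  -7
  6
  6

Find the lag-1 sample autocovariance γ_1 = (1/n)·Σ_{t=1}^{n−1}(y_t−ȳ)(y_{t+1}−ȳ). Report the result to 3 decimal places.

2.516

Mean ȳ = (3 + 9 + 0 − 11 − 1 + 7 − 4 − 7 + 6 + 6)/10 = 0.8000
Σ_{t=1}^{9}(y_t−ȳ)(y_{t+1}−ȳ) = 25.1600
γ_1 = 25.1600 / 10 = 2.516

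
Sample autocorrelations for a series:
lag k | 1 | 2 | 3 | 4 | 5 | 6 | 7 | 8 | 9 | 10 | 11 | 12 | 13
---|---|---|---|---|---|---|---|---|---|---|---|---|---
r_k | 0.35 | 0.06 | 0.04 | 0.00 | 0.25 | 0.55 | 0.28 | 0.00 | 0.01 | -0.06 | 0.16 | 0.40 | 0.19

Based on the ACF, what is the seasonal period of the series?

The largest autocorrelation is r_6 = 0.55, with a weaker echo at lag 12 (0.40); the remaining lags stay at or below 0.35. The elevated value at lag 1 (0.35), dropping to 0.06 at lag 2, reflects decaying short-term dependence rather than seasonality.
The dominant spike at lag 6 indicates a seasonal period of 6.

6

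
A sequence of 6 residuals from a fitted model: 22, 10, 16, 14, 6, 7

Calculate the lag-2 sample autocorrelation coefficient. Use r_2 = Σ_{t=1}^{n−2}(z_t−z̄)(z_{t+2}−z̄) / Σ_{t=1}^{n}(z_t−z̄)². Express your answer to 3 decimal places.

Mean z̄ = (22 + 10 + 16 + 14 + 6 + 7)/6 = 12.5000
Deviations from mean: 9.5000, -2.5000, 3.5000, 1.5000, -6.5000, -5.5000
Numerator Σ_{t=1}^{4}(z_t−z̄)(z_{t+2}−z̄) = -1.5000
Denominator Σ(z_t−z̄)² = 183.5000
r_2 = -1.5000 / 183.5000 = -0.008

-0.008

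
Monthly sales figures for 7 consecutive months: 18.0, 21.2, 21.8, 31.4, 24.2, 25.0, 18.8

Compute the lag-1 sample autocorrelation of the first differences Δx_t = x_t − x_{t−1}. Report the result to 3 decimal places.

-0.375

First differences Δx: 3.2, 0.6, 9.6, -7.2, 0.8, -6.2
Mean of differences = 0.1333
Numerator Σ(Δx_t−Δx̄)(Δx_{t+1}−Δx̄) = -72.6844
Denominator Σ(Δx_t−Δx̄)² = 193.5733
r_1(Δx) = -72.6844 / 193.5733 = -0.375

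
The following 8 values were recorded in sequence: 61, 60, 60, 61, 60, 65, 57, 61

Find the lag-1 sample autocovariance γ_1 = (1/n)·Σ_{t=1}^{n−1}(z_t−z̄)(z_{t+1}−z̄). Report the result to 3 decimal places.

-2.533

Mean z̄ = (61 + 60 + 60 + 61 + 60 + 65 + 57 + 61)/8 = 60.6250
Deviations: 0.3750, -0.6250, -0.6250, 0.3750, -0.6250, 4.3750, -3.6250, 0.3750
Σ_{t=1}^{7}(z_t−z̄)(z_{t+1}−z̄) = -20.2656
γ_1 = -20.2656 / 8 = -2.533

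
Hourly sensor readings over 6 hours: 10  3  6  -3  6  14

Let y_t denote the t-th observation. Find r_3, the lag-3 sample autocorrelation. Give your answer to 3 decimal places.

Mean ȳ = (10 + 3 + 6 − 3 + 6 + 14)/6 = 6.0000
Deviations from mean: 4.0000, -3.0000, 0.0000, -9.0000, 0.0000, 8.0000
Numerator Σ_{t=1}^{3}(y_t−ȳ)(y_{t+3}−ȳ) = -36.0000
Denominator Σ(y_t−ȳ)² = 170.0000
r_3 = -36.0000 / 170.0000 = -0.212

-0.212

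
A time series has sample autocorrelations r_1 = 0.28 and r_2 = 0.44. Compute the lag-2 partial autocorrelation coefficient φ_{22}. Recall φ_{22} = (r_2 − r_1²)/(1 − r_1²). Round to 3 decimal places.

φ_{22} = (r_2 − r_1²) / (1 − r_1²)
r_1² = (0.28)² = 0.0784
Numerator = 0.44 − 0.0784 = 0.3616; denominator = 1 − 0.0784 = 0.9216
φ_{22} = 0.3616 / 0.9216 = 0.392

0.392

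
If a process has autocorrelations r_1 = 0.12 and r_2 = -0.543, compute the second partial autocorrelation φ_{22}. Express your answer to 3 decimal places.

φ_{22} = (r_2 − r_1²) / (1 − r_1²)
r_1² = (0.12)² = 0.0144
Numerator = -0.543 − 0.0144 = -0.5574; denominator = 1 − 0.0144 = 0.9856
φ_{22} = -0.5574 / 0.9856 = -0.566

-0.566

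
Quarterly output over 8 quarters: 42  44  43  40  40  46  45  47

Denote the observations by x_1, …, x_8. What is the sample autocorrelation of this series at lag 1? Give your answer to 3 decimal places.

Mean x̄ = (42 + 44 + 43 + 40 + 40 + 46 + 45 + 47)/8 = 43.3750
Σ(x_t−x̄)(x_{t+1}−x̄) = (-0.8594) + (-0.2344) + (1.2656) + (11.3906) + (-8.8594) + (4.2656) + (5.8906) = 12.8594
Denominator Σ(x_t−x̄)² = 47.8750
r_1 = 12.8594 / 47.8750 = 0.269

0.269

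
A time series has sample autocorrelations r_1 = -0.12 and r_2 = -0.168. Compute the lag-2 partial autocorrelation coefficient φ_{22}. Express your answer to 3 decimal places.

-0.185

φ_{22} = (r_2 − r_1²) / (1 − r_1²)
r_1² = (-0.12)² = 0.0144
Numerator = -0.168 − 0.0144 = -0.1824; denominator = 1 − 0.0144 = 0.9856
φ_{22} = -0.1824 / 0.9856 = -0.185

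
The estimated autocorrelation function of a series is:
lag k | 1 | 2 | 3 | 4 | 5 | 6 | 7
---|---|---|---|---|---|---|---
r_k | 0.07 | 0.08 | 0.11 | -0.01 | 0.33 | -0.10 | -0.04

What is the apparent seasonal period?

The largest autocorrelation is r_5 = 0.33; the remaining lags stay at or below 0.11.
The dominant spike at lag 5 indicates a seasonal period of 5.

5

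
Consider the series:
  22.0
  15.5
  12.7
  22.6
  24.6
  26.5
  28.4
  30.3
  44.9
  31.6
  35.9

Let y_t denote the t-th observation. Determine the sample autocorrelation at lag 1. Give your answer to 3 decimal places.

Mean ȳ = (22.0 + 15.5 + 12.7 + 22.6 + 24.6 + 26.5 + 28.4 + 30.3 + 44.9 + 31.6 + 35.9)/11 = 26.8182
Numerator Σ_{t=1}^{10}(y_t−ȳ)(y_{t+1}−ȳ) = 481.7942
Denominator Σ(y_t−ȳ)² = 820.3764
r_1 = 481.7942 / 820.3764 = 0.587

0.587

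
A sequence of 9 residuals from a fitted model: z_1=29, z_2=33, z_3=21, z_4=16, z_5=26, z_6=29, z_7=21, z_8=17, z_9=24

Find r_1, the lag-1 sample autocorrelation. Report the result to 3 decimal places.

0.158

Mean z̄ = (29 + 33 + 21 + 16 + 26 + 29 + 21 + 17 + 24)/9 = 24.0000
Numerator Σ_{t=1}^{8}(z_t−z̄)(z_{t+1}−z̄) = 42.0000
Denominator Σ(z_t−z̄)² = 266.0000
r_1 = 42.0000 / 266.0000 = 0.158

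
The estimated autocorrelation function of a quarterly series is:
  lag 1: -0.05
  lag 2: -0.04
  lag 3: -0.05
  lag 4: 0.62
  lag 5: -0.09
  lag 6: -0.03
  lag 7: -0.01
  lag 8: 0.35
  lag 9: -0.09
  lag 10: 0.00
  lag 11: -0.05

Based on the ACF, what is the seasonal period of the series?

The largest autocorrelation is r_4 = 0.62, with a weaker echo at lag 8 (0.35); the remaining lags stay at or below 0.00.
The dominant spike at lag 4 indicates a seasonal period of 4.

4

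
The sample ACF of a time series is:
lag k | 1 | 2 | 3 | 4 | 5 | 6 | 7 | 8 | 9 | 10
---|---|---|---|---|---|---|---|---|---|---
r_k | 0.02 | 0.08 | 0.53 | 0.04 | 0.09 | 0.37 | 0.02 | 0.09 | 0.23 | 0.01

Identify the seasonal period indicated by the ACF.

3

The largest autocorrelation is r_3 = 0.53, with weaker echoes at lags 6 (0.37) and 9 (0.23); the remaining lags stay at or below 0.09.
The dominant spike at lag 3 indicates a seasonal period of 3.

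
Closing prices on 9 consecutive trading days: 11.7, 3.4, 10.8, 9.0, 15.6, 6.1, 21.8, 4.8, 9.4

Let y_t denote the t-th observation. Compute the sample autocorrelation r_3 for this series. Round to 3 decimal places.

-0.310

Mean ȳ = (11.7 + 3.4 + 10.8 + 9.0 + 15.6 + 6.1 + 21.8 + 4.8 + 9.4)/9 = 10.2889
Numerator Σ_{t=1}^{6}(y_t−ȳ)(y_{t+3}−ȳ) = -80.8126
Denominator Σ(y_t−ȳ)² = 260.5489
r_3 = -80.8126 / 260.5489 = -0.310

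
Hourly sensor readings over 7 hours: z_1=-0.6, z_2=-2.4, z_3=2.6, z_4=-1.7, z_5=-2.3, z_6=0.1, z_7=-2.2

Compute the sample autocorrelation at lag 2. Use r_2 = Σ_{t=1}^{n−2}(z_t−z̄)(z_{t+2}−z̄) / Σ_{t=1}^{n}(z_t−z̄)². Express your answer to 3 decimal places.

Mean z̄ = (-0.6 − 2.4 + 2.6 − 1.7 − 2.3 + 0.1 − 2.2)/7 = -0.9286
Σ(z_t−z̄)(z_{t+2}−z̄) = (1.1594) + (1.1351) + (-4.8392) + (-0.7935) + (1.7437) = -1.5945
Denominator Σ(z_t−z̄)² = 19.8743
r_2 = -1.5945 / 19.8743 = -0.080

-0.080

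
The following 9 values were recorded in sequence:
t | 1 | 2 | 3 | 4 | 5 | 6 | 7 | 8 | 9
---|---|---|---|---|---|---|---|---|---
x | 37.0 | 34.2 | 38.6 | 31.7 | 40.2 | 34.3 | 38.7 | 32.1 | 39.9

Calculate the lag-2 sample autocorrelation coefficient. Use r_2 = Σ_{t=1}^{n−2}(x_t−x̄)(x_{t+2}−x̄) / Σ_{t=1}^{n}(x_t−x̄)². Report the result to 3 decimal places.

Mean x̄ = (37.0 + 34.2 + 38.6 + 31.7 + 40.2 + 34.3 + 38.7 + 32.1 + 39.9)/9 = 36.3000
Numerator Σ_{t=1}^{7}(x_t−x̄)(x_{t+2}−x̄) = 55.8400
Denominator Σ(x_t−x̄)² = 86.9200
r_2 = 55.8400 / 86.9200 = 0.642

0.642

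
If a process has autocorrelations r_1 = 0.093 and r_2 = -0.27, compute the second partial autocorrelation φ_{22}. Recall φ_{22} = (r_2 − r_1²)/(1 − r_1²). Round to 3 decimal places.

φ_{22} = (r_2 − r_1²) / (1 − r_1²)
r_1² = (0.093)² = 0.008649
Numerator = -0.27 − 0.0086 = -0.2786; denominator = 1 − 0.0086 = 0.9914
φ_{22} = -0.2786 / 0.9914 = -0.281

-0.281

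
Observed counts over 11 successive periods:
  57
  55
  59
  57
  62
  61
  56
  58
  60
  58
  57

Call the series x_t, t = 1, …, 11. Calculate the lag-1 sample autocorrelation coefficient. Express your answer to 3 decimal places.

0.005

Mean x̄ = (57 + 55 + 59 + 57 + 62 + 61 + 56 + 58 + 60 + 58 + 57)/11 = 58.1818
Numerator Σ_{t=1}^{10}(x_t−x̄)(x_{t+1}−x̄) = 0.2397
Denominator Σ(x_t−x̄)² = 45.6364
r_1 = 0.2397 / 45.6364 = 0.005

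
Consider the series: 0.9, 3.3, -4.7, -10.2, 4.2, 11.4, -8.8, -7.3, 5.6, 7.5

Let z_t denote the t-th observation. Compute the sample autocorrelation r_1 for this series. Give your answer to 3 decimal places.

Mean z̄ = (0.9 + 3.3 − 4.7 − 10.2 + 4.2 + 11.4 − 8.8 − 7.3 + 5.6 + 7.5)/10 = 0.1900
Numerator Σ_{t=1}^{9}(z_t−z̄)(z_{t+1}−z̄) = 6.6789
Denominator Σ(z_t−z̄)² = 503.4090
r_1 = 6.6789 / 503.4090 = 0.013

0.013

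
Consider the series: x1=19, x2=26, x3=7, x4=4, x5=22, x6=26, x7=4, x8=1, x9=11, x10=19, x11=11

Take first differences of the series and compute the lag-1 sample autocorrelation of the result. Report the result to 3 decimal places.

-0.068

First differences Δx: 7, -19, -3, 18, 4, -22, -3, 10, 8, -8
Mean of differences = -0.8000
Numerator Σ(Δx_t−Δx̄)(Δx_{t+1}−Δx̄) = -100.2400
Denominator Σ(Δx_t−Δx̄)² = 1473.6000
r_1(Δx) = -100.2400 / 1473.6000 = -0.068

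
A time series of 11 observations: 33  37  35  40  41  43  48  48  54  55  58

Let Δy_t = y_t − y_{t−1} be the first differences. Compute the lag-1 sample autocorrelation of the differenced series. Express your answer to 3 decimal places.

-0.739

First differences Δy: 4, -2, 5, 1, 2, 5, 0, 6, 1, 3
Mean of differences = 2.5000
Numerator Σ(Δy_t−Δȳ)(Δy_{t+1}−Δȳ) = -43.2500
Denominator Σ(Δy_t−Δȳ)² = 58.5000
r_1(Δy) = -43.2500 / 58.5000 = -0.739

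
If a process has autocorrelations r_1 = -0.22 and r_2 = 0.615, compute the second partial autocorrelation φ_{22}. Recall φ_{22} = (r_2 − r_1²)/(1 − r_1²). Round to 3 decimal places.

φ_{22} = (r_2 − r_1²) / (1 − r_1²)
r_1² = (-0.22)² = 0.0484
Numerator = 0.615 − 0.0484 = 0.5666; denominator = 1 − 0.0484 = 0.9516
φ_{22} = 0.5666 / 0.9516 = 0.595

0.595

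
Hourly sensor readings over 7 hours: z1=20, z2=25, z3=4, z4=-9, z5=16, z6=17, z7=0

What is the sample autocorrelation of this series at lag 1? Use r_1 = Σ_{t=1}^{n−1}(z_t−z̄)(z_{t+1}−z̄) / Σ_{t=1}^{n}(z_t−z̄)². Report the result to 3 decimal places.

0.034

Mean z̄ = (20 + 25 + 4 − 9 + 16 + 17 + 0)/7 = 10.4286
Deviations from mean: 9.5714, 14.5714, -6.4286, -19.4286, 5.5714, 6.5714, -10.4286
Σ(z_t−z̄)(z_{t+1}−z̄) = (139.4694) + (-93.6735) + (124.8980) + (-108.2449) + (36.6122) + (-68.5306) = 30.5306
Denominator Σ(z_t−z̄)² = 905.7143
r_1 = 30.5306 / 905.7143 = 0.034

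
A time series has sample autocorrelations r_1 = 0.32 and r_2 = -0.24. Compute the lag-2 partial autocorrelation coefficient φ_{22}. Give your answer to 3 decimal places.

-0.381

φ_{22} = (r_2 − r_1²) / (1 − r_1²)
r_1² = (0.32)² = 0.1024
Numerator = -0.24 − 0.1024 = -0.3424; denominator = 1 − 0.1024 = 0.8976
φ_{22} = -0.3424 / 0.8976 = -0.381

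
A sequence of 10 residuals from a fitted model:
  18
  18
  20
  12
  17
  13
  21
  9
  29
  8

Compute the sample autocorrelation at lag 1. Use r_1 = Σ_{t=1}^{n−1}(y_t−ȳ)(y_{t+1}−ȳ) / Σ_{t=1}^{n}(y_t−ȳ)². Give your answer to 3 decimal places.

-0.738

Mean ȳ = (18 + 18 + 20 + 12 + 17 + 13 + 21 + 9 + 29 + 8)/10 = 16.5000
Numerator Σ_{t=1}^{9}(y_t−ȳ)(y_{t+1}−ȳ) = -261.7500
Denominator Σ(y_t−ȳ)² = 354.5000
r_1 = -261.7500 / 354.5000 = -0.738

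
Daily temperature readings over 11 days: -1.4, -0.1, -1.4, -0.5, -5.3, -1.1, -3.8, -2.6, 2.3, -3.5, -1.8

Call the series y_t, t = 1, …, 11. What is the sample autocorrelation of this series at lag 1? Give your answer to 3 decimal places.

Mean ȳ = (-1.4 − 0.1 − 1.4 − 0.5 − 5.3 − 1.1 − 3.8 − 2.6 + 2.3 − 3.5 − 1.8)/11 = -1.7455
Numerator Σ_{t=1}^{10}(y_t−ȳ)(y_{t+1}−ȳ) = -15.1839
Denominator Σ(y_t−ȳ)² = 41.9473
r_1 = -15.1839 / 41.9473 = -0.362

-0.362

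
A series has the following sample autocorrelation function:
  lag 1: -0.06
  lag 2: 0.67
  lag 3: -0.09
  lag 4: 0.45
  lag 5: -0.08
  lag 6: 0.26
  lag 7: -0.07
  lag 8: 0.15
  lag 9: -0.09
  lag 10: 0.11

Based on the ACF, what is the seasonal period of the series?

The largest autocorrelation is r_2 = 0.67, with weaker echoes at lags 4 (0.45), 6 (0.26) and 8 (0.15); the remaining lags stay at or below 0.11.
The dominant spike at lag 2 indicates a seasonal period of 2.

2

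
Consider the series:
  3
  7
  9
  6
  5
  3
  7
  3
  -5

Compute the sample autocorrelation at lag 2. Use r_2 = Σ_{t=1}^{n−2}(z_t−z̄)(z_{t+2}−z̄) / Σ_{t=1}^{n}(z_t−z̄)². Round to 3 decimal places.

-0.162

Mean z̄ = (3 + 7 + 9 + 6 + 5 + 3 + 7 + 3 − 5)/9 = 4.2222
Σ(z_t−z̄)(z_{t+2}−z̄) = (-5.8395) + (4.9383) + (3.7160) + (-2.1728) + (2.1605) + (1.4938) + (-25.6173) = -21.3210
Denominator Σ(z_t−z̄)² = 131.5556
r_2 = -21.3210 / 131.5556 = -0.162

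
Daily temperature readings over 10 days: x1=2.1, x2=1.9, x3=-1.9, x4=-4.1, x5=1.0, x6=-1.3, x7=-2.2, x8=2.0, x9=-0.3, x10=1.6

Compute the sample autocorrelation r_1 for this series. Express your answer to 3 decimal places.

Mean x̄ = (2.1 + 1.9 − 1.9 − 4.1 + 1.0 − 1.3 − 2.2 + 2.0 − 0.3 + 1.6)/10 = -0.1200
Numerator Σ_{t=1}^{9}(x_t−x̄)(x_{t+1}−x̄) = -0.4524
Denominator Σ(x_t−x̄)² = 42.4760
r_1 = -0.4524 / 42.4760 = -0.011

-0.011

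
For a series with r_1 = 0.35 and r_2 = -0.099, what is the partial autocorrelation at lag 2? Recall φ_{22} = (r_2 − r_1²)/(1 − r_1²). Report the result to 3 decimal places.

-0.252

φ_{22} = (r_2 − r_1²) / (1 − r_1²)
r_1² = (0.35)² = 0.1225
Numerator = -0.099 − 0.1225 = -0.2215; denominator = 1 − 0.1225 = 0.8775
φ_{22} = -0.2215 / 0.8775 = -0.252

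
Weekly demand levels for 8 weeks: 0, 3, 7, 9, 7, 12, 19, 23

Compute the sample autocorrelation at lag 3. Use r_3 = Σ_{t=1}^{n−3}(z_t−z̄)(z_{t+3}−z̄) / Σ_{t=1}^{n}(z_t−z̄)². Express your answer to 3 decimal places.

-0.055

Mean z̄ = (0 + 3 + 7 + 9 + 7 + 12 + 19 + 23)/8 = 10.0000
Deviations from mean: -10.0000, -7.0000, -3.0000, -1.0000, -3.0000, 2.0000, 9.0000, 13.0000
Σ(z_t−z̄)(z_{t+3}−z̄) = (10.0000) + (21.0000) + (-6.0000) + (-9.0000) + (-39.0000) = -23.0000
Denominator Σ(z_t−z̄)² = 422.0000
r_3 = -23.0000 / 422.0000 = -0.055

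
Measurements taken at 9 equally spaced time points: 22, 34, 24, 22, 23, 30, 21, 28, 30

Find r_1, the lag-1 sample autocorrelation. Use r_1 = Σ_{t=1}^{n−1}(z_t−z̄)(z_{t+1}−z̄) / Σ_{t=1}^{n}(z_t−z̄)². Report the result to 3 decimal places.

Mean z̄ = (22 + 34 + 24 + 22 + 23 + 30 + 21 + 28 + 30)/9 = 26.0000
Numerator Σ_{t=1}^{8}(z_t−z̄)(z_{t+1}−z̄) = -62.0000
Denominator Σ(z_t−z̄)² = 170.0000
r_1 = -62.0000 / 170.0000 = -0.365

-0.365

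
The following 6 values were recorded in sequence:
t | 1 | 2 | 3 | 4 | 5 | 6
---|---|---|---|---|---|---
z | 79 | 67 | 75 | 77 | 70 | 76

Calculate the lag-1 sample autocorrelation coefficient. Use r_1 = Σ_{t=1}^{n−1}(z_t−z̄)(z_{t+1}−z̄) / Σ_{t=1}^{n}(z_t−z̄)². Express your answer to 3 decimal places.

-0.567

Mean z̄ = (79 + 67 + 75 + 77 + 70 + 76)/6 = 74.0000
Σ(z_t−z̄)(z_{t+1}−z̄) = (-35.0000) + (-7.0000) + (3.0000) + (-12.0000) + (-8.0000) = -59.0000
Denominator Σ(z_t−z̄)² = 104.0000
r_1 = -59.0000 / 104.0000 = -0.567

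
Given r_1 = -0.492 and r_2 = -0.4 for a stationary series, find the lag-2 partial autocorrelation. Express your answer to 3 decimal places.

-0.847

φ_{22} = (r_2 − r_1²) / (1 − r_1²)
r_1² = (-0.492)² = 0.242064
Numerator = -0.4 − 0.2421 = -0.6421; denominator = 1 − 0.2421 = 0.7579
φ_{22} = -0.6421 / 0.7579 = -0.847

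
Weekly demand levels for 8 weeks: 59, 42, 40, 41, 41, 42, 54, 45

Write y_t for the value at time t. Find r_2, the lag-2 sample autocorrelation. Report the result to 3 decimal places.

Mean ȳ = (59 + 42 + 40 + 41 + 41 + 42 + 54 + 45)/8 = 45.5000
Deviations from mean: 13.5000, -3.5000, -5.5000, -4.5000, -4.5000, -3.5000, 8.5000, -0.5000
Numerator Σ_{t=1}^{6}(y_t−ȳ)(y_{t+2}−ȳ) = -54.5000
Denominator Σ(y_t−ȳ)² = 350.0000
r_2 = -54.5000 / 350.0000 = -0.156

-0.156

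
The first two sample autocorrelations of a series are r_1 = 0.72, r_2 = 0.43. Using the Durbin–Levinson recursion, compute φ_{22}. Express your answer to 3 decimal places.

φ_{22} = (r_2 − r_1²) / (1 − r_1²)
r_1² = (0.72)² = 0.5184
Numerator = 0.43 − 0.5184 = -0.0884; denominator = 1 − 0.5184 = 0.4816
φ_{22} = -0.0884 / 0.4816 = -0.184

-0.184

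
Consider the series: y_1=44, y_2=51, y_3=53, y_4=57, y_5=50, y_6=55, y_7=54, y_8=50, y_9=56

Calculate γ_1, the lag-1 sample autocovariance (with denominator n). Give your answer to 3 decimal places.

Mean ȳ = (44 + 51 + 53 + 57 + 50 + 55 + 54 + 50 + 56)/9 = 52.2222
Σ_{t=1}^{8}(y_t−ȳ)(y_{t+1}−ȳ) = -11.3827
γ_1 = -11.3827 / 9 = -1.265

-1.265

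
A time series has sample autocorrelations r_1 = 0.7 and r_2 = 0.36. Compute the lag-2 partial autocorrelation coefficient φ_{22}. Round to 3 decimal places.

-0.255

φ_{22} = (r_2 − r_1²) / (1 − r_1²)
r_1² = (0.7)² = 0.49
Numerator = 0.36 − 0.4900 = -0.1300; denominator = 1 − 0.4900 = 0.5100
φ_{22} = -0.1300 / 0.5100 = -0.255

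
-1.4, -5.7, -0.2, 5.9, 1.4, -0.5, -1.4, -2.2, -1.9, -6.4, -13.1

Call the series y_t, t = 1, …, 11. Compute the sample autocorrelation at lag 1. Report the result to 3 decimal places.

Mean ȳ = (-1.4 − 5.7 − 0.2 + 5.9 + 1.4 − 0.5 − 1.4 − 2.2 − 1.9 − 6.4 − 13.1)/11 = -2.3182
Numerator Σ_{t=1}^{10}(y_t−ȳ)(y_{t+1}−ȳ) = 88.5860
Denominator Σ(y_t−ȳ)² = 235.3764
r_1 = 88.5860 / 235.3764 = 0.376

0.376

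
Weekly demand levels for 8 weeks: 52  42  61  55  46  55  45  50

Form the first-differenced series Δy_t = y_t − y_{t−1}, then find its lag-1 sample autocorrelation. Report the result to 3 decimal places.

First differences Δy: -10, 19, -6, -9, 9, -10, 5
Mean of differences = -0.2857
Numerator Σ(Δy_t−Δȳ)(Δy_{t+1}−Δȳ) = -470.2245
Denominator Σ(Δy_t−Δȳ)² = 783.4286
r_1(Δy) = -470.2245 / 783.4286 = -0.600

-0.600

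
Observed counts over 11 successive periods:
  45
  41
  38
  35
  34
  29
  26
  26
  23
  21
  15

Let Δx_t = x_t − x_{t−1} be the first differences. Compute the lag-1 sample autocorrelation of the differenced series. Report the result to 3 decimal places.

First differences Δx: -4, -3, -3, -1, -5, -3, 0, -3, -2, -6
Mean of differences = -3.0000
Numerator Σ(Δx_t−Δx̄)(Δx_{t+1}−Δx̄) = -7.0000
Denominator Σ(Δx_t−Δx̄)² = 28.0000
r_1(Δx) = -7.0000 / 28.0000 = -0.250

-0.250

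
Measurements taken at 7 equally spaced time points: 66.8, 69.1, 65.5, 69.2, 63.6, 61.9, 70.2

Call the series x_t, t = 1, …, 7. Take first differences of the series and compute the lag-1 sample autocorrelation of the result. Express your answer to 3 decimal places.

-0.324

First differences Δx: 2.3, -3.6, 3.7, -5.6, -1.7, 8.3
Mean of differences = 0.5667
Numerator Σ(Δx_t−Δx̄)(Δx_{t+1}−Δx̄) = -43.1511
Denominator Σ(Δx_t−Δx̄)² = 133.1533
r_1(Δx) = -43.1511 / 133.1533 = -0.324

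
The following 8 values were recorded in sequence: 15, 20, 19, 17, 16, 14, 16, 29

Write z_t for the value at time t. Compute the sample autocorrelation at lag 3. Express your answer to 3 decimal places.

Mean z̄ = (15 + 20 + 19 + 17 + 16 + 14 + 16 + 29)/8 = 18.2500
Deviations from mean: -3.2500, 1.7500, 0.7500, -1.2500, -2.2500, -4.2500, -2.2500, 10.7500
Σ(z_t−z̄)(z_{t+3}−z̄) = (4.0625) + (-3.9375) + (-3.1875) + (2.8125) + (-24.1875) = -24.4375
Denominator Σ(z_t−z̄)² = 159.5000
r_3 = -24.4375 / 159.5000 = -0.153

-0.153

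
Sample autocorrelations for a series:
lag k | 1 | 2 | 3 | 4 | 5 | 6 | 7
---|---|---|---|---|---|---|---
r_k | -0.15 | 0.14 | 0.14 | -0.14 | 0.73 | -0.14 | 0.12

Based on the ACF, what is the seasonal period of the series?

5

The largest autocorrelation is r_5 = 0.73; the remaining lags stay at or below 0.14.
The dominant spike at lag 5 indicates a seasonal period of 5.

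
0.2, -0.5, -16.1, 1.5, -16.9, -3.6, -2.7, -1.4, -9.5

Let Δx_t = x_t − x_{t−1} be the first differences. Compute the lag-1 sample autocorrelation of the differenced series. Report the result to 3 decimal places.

-0.739

First differences Δx: -0.7, -15.6, 17.6, -18.4, 13.3, 0.9, 1.3, -8.1
Mean of differences = -1.2125
Numerator Σ(Δx_t−Δx̄)(Δx_{t+1}−Δx̄) = -832.1514
Denominator Σ(Δx_t−Δx̄)² = 1125.4088
r_1(Δx) = -832.1514 / 1125.4088 = -0.739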